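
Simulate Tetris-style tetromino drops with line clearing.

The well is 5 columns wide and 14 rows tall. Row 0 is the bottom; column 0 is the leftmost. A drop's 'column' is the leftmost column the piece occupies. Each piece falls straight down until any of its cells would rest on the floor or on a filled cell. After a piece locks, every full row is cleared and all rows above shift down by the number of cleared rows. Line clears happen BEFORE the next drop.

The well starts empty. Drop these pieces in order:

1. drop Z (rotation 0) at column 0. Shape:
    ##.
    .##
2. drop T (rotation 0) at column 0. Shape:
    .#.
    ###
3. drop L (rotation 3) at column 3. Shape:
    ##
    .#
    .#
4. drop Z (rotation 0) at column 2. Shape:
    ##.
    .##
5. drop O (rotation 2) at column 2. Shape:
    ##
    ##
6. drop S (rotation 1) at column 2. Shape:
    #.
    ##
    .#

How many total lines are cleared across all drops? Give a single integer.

Answer: 1

Derivation:
Drop 1: Z rot0 at col 0 lands with bottom-row=0; cleared 0 line(s) (total 0); column heights now [2 2 1 0 0], max=2
Drop 2: T rot0 at col 0 lands with bottom-row=2; cleared 0 line(s) (total 0); column heights now [3 4 3 0 0], max=4
Drop 3: L rot3 at col 3 lands with bottom-row=0; cleared 1 line(s) (total 1); column heights now [2 3 1 0 2], max=3
Drop 4: Z rot0 at col 2 lands with bottom-row=2; cleared 0 line(s) (total 1); column heights now [2 3 4 4 3], max=4
Drop 5: O rot2 at col 2 lands with bottom-row=4; cleared 0 line(s) (total 1); column heights now [2 3 6 6 3], max=6
Drop 6: S rot1 at col 2 lands with bottom-row=6; cleared 0 line(s) (total 1); column heights now [2 3 9 8 3], max=9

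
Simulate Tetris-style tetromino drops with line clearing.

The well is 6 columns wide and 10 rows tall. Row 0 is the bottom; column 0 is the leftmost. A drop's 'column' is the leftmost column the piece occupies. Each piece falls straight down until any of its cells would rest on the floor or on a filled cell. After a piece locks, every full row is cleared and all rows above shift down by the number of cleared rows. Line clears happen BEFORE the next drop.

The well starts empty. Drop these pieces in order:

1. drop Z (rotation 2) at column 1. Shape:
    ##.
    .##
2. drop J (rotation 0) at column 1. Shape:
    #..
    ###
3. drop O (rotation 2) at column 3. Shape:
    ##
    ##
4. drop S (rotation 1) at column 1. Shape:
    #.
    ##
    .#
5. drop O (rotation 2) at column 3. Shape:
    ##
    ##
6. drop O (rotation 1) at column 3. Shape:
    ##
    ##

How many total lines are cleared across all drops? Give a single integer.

Drop 1: Z rot2 at col 1 lands with bottom-row=0; cleared 0 line(s) (total 0); column heights now [0 2 2 1 0 0], max=2
Drop 2: J rot0 at col 1 lands with bottom-row=2; cleared 0 line(s) (total 0); column heights now [0 4 3 3 0 0], max=4
Drop 3: O rot2 at col 3 lands with bottom-row=3; cleared 0 line(s) (total 0); column heights now [0 4 3 5 5 0], max=5
Drop 4: S rot1 at col 1 lands with bottom-row=3; cleared 0 line(s) (total 0); column heights now [0 6 5 5 5 0], max=6
Drop 5: O rot2 at col 3 lands with bottom-row=5; cleared 0 line(s) (total 0); column heights now [0 6 5 7 7 0], max=7
Drop 6: O rot1 at col 3 lands with bottom-row=7; cleared 0 line(s) (total 0); column heights now [0 6 5 9 9 0], max=9

Answer: 0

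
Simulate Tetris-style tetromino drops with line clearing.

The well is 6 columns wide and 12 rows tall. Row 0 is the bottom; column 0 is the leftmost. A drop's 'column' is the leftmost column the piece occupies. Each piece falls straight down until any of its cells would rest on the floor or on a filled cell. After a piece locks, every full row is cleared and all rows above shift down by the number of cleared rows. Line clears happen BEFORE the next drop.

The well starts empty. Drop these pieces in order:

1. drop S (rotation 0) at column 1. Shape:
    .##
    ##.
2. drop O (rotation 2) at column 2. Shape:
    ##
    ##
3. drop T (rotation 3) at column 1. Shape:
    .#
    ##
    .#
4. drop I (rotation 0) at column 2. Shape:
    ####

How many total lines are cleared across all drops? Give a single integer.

Answer: 0

Derivation:
Drop 1: S rot0 at col 1 lands with bottom-row=0; cleared 0 line(s) (total 0); column heights now [0 1 2 2 0 0], max=2
Drop 2: O rot2 at col 2 lands with bottom-row=2; cleared 0 line(s) (total 0); column heights now [0 1 4 4 0 0], max=4
Drop 3: T rot3 at col 1 lands with bottom-row=4; cleared 0 line(s) (total 0); column heights now [0 6 7 4 0 0], max=7
Drop 4: I rot0 at col 2 lands with bottom-row=7; cleared 0 line(s) (total 0); column heights now [0 6 8 8 8 8], max=8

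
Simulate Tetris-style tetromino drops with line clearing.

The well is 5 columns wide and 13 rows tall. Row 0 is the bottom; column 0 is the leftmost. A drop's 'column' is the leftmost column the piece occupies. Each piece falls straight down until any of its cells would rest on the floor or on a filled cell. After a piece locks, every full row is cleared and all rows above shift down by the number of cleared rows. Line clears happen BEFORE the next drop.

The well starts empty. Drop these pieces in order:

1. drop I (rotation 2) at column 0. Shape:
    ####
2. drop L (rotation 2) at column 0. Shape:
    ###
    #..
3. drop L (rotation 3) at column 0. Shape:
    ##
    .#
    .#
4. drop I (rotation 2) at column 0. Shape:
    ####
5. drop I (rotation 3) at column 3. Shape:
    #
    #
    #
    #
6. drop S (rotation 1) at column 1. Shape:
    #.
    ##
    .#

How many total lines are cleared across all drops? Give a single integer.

Answer: 0

Derivation:
Drop 1: I rot2 at col 0 lands with bottom-row=0; cleared 0 line(s) (total 0); column heights now [1 1 1 1 0], max=1
Drop 2: L rot2 at col 0 lands with bottom-row=1; cleared 0 line(s) (total 0); column heights now [3 3 3 1 0], max=3
Drop 3: L rot3 at col 0 lands with bottom-row=3; cleared 0 line(s) (total 0); column heights now [6 6 3 1 0], max=6
Drop 4: I rot2 at col 0 lands with bottom-row=6; cleared 0 line(s) (total 0); column heights now [7 7 7 7 0], max=7
Drop 5: I rot3 at col 3 lands with bottom-row=7; cleared 0 line(s) (total 0); column heights now [7 7 7 11 0], max=11
Drop 6: S rot1 at col 1 lands with bottom-row=7; cleared 0 line(s) (total 0); column heights now [7 10 9 11 0], max=11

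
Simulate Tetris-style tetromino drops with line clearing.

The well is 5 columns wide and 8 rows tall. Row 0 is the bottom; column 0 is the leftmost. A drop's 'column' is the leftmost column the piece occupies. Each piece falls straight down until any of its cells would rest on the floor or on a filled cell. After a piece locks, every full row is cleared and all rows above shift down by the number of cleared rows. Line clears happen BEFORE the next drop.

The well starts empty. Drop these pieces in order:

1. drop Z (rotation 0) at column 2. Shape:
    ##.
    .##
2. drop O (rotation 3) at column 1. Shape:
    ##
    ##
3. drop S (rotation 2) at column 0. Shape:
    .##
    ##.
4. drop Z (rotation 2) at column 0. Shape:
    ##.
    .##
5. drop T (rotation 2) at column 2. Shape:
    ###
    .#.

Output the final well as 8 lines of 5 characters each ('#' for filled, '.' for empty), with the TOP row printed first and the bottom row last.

Answer: .....
.###.
.##..
##...
.##..
.##..
..##.
...##

Derivation:
Drop 1: Z rot0 at col 2 lands with bottom-row=0; cleared 0 line(s) (total 0); column heights now [0 0 2 2 1], max=2
Drop 2: O rot3 at col 1 lands with bottom-row=2; cleared 0 line(s) (total 0); column heights now [0 4 4 2 1], max=4
Drop 3: S rot2 at col 0 lands with bottom-row=4; cleared 0 line(s) (total 0); column heights now [5 6 6 2 1], max=6
Drop 4: Z rot2 at col 0 lands with bottom-row=6; cleared 0 line(s) (total 0); column heights now [8 8 7 2 1], max=8
Drop 5: T rot2 at col 2 lands with bottom-row=6; cleared 1 line(s) (total 1); column heights now [5 7 7 7 1], max=7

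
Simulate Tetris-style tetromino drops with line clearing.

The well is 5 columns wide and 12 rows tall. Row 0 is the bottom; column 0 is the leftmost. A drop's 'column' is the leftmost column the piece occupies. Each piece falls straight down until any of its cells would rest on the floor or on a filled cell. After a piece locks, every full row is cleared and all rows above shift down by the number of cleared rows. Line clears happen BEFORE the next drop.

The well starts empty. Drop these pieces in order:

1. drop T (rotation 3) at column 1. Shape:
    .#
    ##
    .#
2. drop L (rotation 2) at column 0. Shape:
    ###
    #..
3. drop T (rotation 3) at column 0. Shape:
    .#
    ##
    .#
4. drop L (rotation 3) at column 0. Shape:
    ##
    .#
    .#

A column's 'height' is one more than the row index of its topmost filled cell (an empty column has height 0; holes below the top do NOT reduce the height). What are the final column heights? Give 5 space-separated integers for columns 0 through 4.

Drop 1: T rot3 at col 1 lands with bottom-row=0; cleared 0 line(s) (total 0); column heights now [0 2 3 0 0], max=3
Drop 2: L rot2 at col 0 lands with bottom-row=2; cleared 0 line(s) (total 0); column heights now [4 4 4 0 0], max=4
Drop 3: T rot3 at col 0 lands with bottom-row=4; cleared 0 line(s) (total 0); column heights now [6 7 4 0 0], max=7
Drop 4: L rot3 at col 0 lands with bottom-row=7; cleared 0 line(s) (total 0); column heights now [10 10 4 0 0], max=10

Answer: 10 10 4 0 0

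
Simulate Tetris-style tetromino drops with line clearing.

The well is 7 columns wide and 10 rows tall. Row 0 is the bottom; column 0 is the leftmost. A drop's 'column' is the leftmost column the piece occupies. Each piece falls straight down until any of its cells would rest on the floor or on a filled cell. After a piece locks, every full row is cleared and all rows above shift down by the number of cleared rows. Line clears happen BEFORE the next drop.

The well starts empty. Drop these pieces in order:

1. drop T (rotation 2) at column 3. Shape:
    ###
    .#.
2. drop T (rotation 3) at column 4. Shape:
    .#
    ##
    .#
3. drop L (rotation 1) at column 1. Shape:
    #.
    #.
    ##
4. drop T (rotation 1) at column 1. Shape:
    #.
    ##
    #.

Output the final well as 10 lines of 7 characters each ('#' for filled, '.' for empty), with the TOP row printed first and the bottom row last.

Answer: .......
.......
.......
.......
.#.....
.##..#.
.#..##.
.#...#.
.#.###.
.##.#..

Derivation:
Drop 1: T rot2 at col 3 lands with bottom-row=0; cleared 0 line(s) (total 0); column heights now [0 0 0 2 2 2 0], max=2
Drop 2: T rot3 at col 4 lands with bottom-row=2; cleared 0 line(s) (total 0); column heights now [0 0 0 2 4 5 0], max=5
Drop 3: L rot1 at col 1 lands with bottom-row=0; cleared 0 line(s) (total 0); column heights now [0 3 1 2 4 5 0], max=5
Drop 4: T rot1 at col 1 lands with bottom-row=3; cleared 0 line(s) (total 0); column heights now [0 6 5 2 4 5 0], max=6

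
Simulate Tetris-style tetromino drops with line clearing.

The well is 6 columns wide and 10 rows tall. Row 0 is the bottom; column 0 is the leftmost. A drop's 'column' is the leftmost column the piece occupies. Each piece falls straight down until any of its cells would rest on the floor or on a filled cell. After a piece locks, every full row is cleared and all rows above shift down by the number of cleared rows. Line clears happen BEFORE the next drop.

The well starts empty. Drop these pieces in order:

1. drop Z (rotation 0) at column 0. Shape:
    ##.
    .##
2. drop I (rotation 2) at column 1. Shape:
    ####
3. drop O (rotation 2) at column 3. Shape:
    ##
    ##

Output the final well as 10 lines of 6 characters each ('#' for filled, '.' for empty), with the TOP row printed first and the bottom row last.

Drop 1: Z rot0 at col 0 lands with bottom-row=0; cleared 0 line(s) (total 0); column heights now [2 2 1 0 0 0], max=2
Drop 2: I rot2 at col 1 lands with bottom-row=2; cleared 0 line(s) (total 0); column heights now [2 3 3 3 3 0], max=3
Drop 3: O rot2 at col 3 lands with bottom-row=3; cleared 0 line(s) (total 0); column heights now [2 3 3 5 5 0], max=5

Answer: ......
......
......
......
......
...##.
...##.
.####.
##....
.##...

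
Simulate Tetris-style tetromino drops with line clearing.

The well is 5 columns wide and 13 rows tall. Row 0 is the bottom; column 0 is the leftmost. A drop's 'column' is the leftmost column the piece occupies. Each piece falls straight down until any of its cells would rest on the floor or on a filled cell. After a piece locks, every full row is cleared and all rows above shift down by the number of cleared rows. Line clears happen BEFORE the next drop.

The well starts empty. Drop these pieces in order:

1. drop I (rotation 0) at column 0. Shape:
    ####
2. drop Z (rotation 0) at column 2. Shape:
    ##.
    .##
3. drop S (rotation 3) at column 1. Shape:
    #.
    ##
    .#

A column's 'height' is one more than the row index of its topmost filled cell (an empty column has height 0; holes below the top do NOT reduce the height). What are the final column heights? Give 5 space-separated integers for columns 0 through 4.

Answer: 1 6 5 3 2

Derivation:
Drop 1: I rot0 at col 0 lands with bottom-row=0; cleared 0 line(s) (total 0); column heights now [1 1 1 1 0], max=1
Drop 2: Z rot0 at col 2 lands with bottom-row=1; cleared 0 line(s) (total 0); column heights now [1 1 3 3 2], max=3
Drop 3: S rot3 at col 1 lands with bottom-row=3; cleared 0 line(s) (total 0); column heights now [1 6 5 3 2], max=6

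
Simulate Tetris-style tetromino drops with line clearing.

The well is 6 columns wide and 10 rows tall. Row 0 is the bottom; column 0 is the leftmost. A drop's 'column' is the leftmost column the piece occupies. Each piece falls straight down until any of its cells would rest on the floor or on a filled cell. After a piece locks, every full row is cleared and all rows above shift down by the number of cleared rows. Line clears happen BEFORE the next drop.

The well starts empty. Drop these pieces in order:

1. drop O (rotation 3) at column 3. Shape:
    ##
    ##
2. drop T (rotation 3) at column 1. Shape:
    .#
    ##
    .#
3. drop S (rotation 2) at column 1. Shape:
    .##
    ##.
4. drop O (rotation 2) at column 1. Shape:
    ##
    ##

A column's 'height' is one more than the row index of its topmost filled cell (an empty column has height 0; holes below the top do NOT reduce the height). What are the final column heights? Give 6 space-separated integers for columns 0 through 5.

Drop 1: O rot3 at col 3 lands with bottom-row=0; cleared 0 line(s) (total 0); column heights now [0 0 0 2 2 0], max=2
Drop 2: T rot3 at col 1 lands with bottom-row=0; cleared 0 line(s) (total 0); column heights now [0 2 3 2 2 0], max=3
Drop 3: S rot2 at col 1 lands with bottom-row=3; cleared 0 line(s) (total 0); column heights now [0 4 5 5 2 0], max=5
Drop 4: O rot2 at col 1 lands with bottom-row=5; cleared 0 line(s) (total 0); column heights now [0 7 7 5 2 0], max=7

Answer: 0 7 7 5 2 0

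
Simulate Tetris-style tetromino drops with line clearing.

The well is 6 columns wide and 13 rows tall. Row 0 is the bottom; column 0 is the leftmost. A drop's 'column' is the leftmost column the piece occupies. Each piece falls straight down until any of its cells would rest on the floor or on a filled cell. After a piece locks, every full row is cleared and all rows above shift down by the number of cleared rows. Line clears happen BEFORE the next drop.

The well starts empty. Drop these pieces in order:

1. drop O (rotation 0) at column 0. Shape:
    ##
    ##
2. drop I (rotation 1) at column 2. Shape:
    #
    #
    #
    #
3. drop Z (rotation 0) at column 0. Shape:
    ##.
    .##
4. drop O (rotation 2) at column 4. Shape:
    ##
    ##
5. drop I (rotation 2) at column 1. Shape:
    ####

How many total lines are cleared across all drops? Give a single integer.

Drop 1: O rot0 at col 0 lands with bottom-row=0; cleared 0 line(s) (total 0); column heights now [2 2 0 0 0 0], max=2
Drop 2: I rot1 at col 2 lands with bottom-row=0; cleared 0 line(s) (total 0); column heights now [2 2 4 0 0 0], max=4
Drop 3: Z rot0 at col 0 lands with bottom-row=4; cleared 0 line(s) (total 0); column heights now [6 6 5 0 0 0], max=6
Drop 4: O rot2 at col 4 lands with bottom-row=0; cleared 0 line(s) (total 0); column heights now [6 6 5 0 2 2], max=6
Drop 5: I rot2 at col 1 lands with bottom-row=6; cleared 0 line(s) (total 0); column heights now [6 7 7 7 7 2], max=7

Answer: 0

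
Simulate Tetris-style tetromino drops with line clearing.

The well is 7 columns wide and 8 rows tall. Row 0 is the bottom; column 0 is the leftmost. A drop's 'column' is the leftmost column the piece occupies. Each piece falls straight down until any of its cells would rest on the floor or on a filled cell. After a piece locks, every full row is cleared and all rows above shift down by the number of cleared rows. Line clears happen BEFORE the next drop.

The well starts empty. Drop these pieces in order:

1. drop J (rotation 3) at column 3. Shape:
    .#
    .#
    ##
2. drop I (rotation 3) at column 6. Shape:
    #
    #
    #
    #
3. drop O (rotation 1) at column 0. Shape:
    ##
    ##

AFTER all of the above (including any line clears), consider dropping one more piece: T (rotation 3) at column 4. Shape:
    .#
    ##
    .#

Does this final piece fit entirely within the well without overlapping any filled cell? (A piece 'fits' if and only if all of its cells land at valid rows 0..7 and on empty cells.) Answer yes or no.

Drop 1: J rot3 at col 3 lands with bottom-row=0; cleared 0 line(s) (total 0); column heights now [0 0 0 1 3 0 0], max=3
Drop 2: I rot3 at col 6 lands with bottom-row=0; cleared 0 line(s) (total 0); column heights now [0 0 0 1 3 0 4], max=4
Drop 3: O rot1 at col 0 lands with bottom-row=0; cleared 0 line(s) (total 0); column heights now [2 2 0 1 3 0 4], max=4
Test piece T rot3 at col 4 (width 2): heights before test = [2 2 0 1 3 0 4]; fits = True

Answer: yes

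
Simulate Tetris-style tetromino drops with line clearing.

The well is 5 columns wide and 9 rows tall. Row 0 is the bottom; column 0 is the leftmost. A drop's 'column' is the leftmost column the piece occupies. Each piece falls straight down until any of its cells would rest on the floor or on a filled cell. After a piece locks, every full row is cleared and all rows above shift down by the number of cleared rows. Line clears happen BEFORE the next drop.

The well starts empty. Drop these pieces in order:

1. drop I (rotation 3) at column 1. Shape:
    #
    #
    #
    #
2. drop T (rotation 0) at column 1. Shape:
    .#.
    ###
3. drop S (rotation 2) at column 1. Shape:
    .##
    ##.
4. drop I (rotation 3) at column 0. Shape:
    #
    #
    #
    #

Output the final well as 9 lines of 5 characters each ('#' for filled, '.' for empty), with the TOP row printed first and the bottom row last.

Answer: .....
..##.
.##..
..#..
.###.
##...
##...
##...
##...

Derivation:
Drop 1: I rot3 at col 1 lands with bottom-row=0; cleared 0 line(s) (total 0); column heights now [0 4 0 0 0], max=4
Drop 2: T rot0 at col 1 lands with bottom-row=4; cleared 0 line(s) (total 0); column heights now [0 5 6 5 0], max=6
Drop 3: S rot2 at col 1 lands with bottom-row=6; cleared 0 line(s) (total 0); column heights now [0 7 8 8 0], max=8
Drop 4: I rot3 at col 0 lands with bottom-row=0; cleared 0 line(s) (total 0); column heights now [4 7 8 8 0], max=8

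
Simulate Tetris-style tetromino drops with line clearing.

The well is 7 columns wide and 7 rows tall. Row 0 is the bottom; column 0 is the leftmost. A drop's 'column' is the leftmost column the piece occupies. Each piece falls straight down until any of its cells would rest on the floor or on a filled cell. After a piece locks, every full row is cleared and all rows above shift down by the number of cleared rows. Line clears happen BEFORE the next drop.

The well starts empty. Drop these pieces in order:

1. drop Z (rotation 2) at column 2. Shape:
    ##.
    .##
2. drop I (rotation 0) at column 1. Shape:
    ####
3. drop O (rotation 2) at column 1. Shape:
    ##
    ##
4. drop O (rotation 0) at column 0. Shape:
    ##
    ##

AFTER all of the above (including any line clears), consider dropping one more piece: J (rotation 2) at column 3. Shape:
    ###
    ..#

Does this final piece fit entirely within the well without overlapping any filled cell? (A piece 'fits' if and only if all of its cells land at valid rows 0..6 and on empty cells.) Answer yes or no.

Answer: yes

Derivation:
Drop 1: Z rot2 at col 2 lands with bottom-row=0; cleared 0 line(s) (total 0); column heights now [0 0 2 2 1 0 0], max=2
Drop 2: I rot0 at col 1 lands with bottom-row=2; cleared 0 line(s) (total 0); column heights now [0 3 3 3 3 0 0], max=3
Drop 3: O rot2 at col 1 lands with bottom-row=3; cleared 0 line(s) (total 0); column heights now [0 5 5 3 3 0 0], max=5
Drop 4: O rot0 at col 0 lands with bottom-row=5; cleared 0 line(s) (total 0); column heights now [7 7 5 3 3 0 0], max=7
Test piece J rot2 at col 3 (width 3): heights before test = [7 7 5 3 3 0 0]; fits = True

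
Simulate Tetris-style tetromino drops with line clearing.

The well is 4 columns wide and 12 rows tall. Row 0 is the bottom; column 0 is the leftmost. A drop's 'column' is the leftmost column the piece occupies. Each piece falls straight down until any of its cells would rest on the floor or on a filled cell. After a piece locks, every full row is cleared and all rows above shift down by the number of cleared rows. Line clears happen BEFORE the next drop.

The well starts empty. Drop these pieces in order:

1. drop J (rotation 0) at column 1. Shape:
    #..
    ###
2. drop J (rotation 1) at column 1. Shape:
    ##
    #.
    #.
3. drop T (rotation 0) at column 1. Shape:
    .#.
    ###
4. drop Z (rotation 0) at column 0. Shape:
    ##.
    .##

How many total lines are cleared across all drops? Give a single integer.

Answer: 0

Derivation:
Drop 1: J rot0 at col 1 lands with bottom-row=0; cleared 0 line(s) (total 0); column heights now [0 2 1 1], max=2
Drop 2: J rot1 at col 1 lands with bottom-row=2; cleared 0 line(s) (total 0); column heights now [0 5 5 1], max=5
Drop 3: T rot0 at col 1 lands with bottom-row=5; cleared 0 line(s) (total 0); column heights now [0 6 7 6], max=7
Drop 4: Z rot0 at col 0 lands with bottom-row=7; cleared 0 line(s) (total 0); column heights now [9 9 8 6], max=9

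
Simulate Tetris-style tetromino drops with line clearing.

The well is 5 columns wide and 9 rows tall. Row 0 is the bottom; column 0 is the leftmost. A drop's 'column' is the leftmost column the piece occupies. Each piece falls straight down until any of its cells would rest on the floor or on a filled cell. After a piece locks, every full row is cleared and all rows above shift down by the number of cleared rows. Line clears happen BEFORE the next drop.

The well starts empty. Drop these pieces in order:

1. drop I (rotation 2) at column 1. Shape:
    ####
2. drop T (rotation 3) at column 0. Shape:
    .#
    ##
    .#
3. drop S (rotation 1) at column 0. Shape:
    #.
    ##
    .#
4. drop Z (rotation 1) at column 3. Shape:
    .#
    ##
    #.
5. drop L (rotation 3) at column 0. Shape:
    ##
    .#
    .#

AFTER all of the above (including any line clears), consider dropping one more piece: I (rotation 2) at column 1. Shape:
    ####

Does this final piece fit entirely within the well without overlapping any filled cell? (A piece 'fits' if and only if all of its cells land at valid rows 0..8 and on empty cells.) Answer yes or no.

Drop 1: I rot2 at col 1 lands with bottom-row=0; cleared 0 line(s) (total 0); column heights now [0 1 1 1 1], max=1
Drop 2: T rot3 at col 0 lands with bottom-row=1; cleared 0 line(s) (total 0); column heights now [3 4 1 1 1], max=4
Drop 3: S rot1 at col 0 lands with bottom-row=4; cleared 0 line(s) (total 0); column heights now [7 6 1 1 1], max=7
Drop 4: Z rot1 at col 3 lands with bottom-row=1; cleared 0 line(s) (total 0); column heights now [7 6 1 3 4], max=7
Drop 5: L rot3 at col 0 lands with bottom-row=6; cleared 0 line(s) (total 0); column heights now [9 9 1 3 4], max=9
Test piece I rot2 at col 1 (width 4): heights before test = [9 9 1 3 4]; fits = False

Answer: no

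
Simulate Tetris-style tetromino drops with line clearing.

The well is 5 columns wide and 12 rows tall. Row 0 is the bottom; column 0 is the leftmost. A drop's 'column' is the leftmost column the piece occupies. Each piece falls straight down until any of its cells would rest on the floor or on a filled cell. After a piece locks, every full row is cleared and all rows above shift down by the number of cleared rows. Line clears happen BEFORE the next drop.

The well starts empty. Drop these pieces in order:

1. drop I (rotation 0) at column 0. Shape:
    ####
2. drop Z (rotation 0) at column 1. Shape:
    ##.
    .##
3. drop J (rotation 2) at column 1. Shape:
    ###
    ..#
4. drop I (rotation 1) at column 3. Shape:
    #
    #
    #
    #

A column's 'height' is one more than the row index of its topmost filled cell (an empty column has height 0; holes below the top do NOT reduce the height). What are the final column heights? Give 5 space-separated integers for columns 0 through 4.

Drop 1: I rot0 at col 0 lands with bottom-row=0; cleared 0 line(s) (total 0); column heights now [1 1 1 1 0], max=1
Drop 2: Z rot0 at col 1 lands with bottom-row=1; cleared 0 line(s) (total 0); column heights now [1 3 3 2 0], max=3
Drop 3: J rot2 at col 1 lands with bottom-row=2; cleared 0 line(s) (total 0); column heights now [1 4 4 4 0], max=4
Drop 4: I rot1 at col 3 lands with bottom-row=4; cleared 0 line(s) (total 0); column heights now [1 4 4 8 0], max=8

Answer: 1 4 4 8 0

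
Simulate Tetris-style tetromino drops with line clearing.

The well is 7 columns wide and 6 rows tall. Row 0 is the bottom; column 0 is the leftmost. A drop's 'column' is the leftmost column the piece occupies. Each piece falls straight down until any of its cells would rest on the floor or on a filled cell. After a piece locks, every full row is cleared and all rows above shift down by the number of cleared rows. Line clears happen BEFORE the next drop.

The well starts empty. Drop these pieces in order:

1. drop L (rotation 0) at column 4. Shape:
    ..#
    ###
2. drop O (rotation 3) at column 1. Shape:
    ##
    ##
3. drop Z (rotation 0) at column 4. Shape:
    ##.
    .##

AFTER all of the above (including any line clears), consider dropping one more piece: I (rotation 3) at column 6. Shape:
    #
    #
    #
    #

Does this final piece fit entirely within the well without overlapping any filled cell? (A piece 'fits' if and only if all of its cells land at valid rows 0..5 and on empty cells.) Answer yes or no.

Drop 1: L rot0 at col 4 lands with bottom-row=0; cleared 0 line(s) (total 0); column heights now [0 0 0 0 1 1 2], max=2
Drop 2: O rot3 at col 1 lands with bottom-row=0; cleared 0 line(s) (total 0); column heights now [0 2 2 0 1 1 2], max=2
Drop 3: Z rot0 at col 4 lands with bottom-row=2; cleared 0 line(s) (total 0); column heights now [0 2 2 0 4 4 3], max=4
Test piece I rot3 at col 6 (width 1): heights before test = [0 2 2 0 4 4 3]; fits = False

Answer: no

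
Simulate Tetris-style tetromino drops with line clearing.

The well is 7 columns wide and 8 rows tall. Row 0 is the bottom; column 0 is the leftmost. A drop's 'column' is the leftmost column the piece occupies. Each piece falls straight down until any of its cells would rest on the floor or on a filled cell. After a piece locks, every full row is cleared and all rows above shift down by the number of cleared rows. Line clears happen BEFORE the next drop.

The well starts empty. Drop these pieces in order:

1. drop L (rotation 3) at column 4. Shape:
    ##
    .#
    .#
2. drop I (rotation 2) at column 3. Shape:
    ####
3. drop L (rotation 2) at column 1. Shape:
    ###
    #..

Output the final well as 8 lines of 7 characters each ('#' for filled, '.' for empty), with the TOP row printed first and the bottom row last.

Answer: .......
.......
.......
.###...
.#.####
....##.
.....#.
.....#.

Derivation:
Drop 1: L rot3 at col 4 lands with bottom-row=0; cleared 0 line(s) (total 0); column heights now [0 0 0 0 3 3 0], max=3
Drop 2: I rot2 at col 3 lands with bottom-row=3; cleared 0 line(s) (total 0); column heights now [0 0 0 4 4 4 4], max=4
Drop 3: L rot2 at col 1 lands with bottom-row=3; cleared 0 line(s) (total 0); column heights now [0 5 5 5 4 4 4], max=5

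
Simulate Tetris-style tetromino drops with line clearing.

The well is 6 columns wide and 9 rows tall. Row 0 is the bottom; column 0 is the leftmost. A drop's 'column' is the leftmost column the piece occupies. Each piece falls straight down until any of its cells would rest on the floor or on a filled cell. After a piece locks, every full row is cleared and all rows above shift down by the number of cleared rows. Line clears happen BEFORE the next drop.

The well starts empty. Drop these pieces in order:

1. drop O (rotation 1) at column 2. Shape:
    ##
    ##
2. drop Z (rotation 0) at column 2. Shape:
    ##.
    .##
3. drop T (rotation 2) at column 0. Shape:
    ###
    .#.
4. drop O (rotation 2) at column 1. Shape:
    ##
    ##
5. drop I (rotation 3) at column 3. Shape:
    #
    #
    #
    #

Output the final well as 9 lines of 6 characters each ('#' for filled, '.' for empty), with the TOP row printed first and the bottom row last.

Answer: ......
...#..
.###..
.###..
####..
.###..
...##.
..##..
..##..

Derivation:
Drop 1: O rot1 at col 2 lands with bottom-row=0; cleared 0 line(s) (total 0); column heights now [0 0 2 2 0 0], max=2
Drop 2: Z rot0 at col 2 lands with bottom-row=2; cleared 0 line(s) (total 0); column heights now [0 0 4 4 3 0], max=4
Drop 3: T rot2 at col 0 lands with bottom-row=3; cleared 0 line(s) (total 0); column heights now [5 5 5 4 3 0], max=5
Drop 4: O rot2 at col 1 lands with bottom-row=5; cleared 0 line(s) (total 0); column heights now [5 7 7 4 3 0], max=7
Drop 5: I rot3 at col 3 lands with bottom-row=4; cleared 0 line(s) (total 0); column heights now [5 7 7 8 3 0], max=8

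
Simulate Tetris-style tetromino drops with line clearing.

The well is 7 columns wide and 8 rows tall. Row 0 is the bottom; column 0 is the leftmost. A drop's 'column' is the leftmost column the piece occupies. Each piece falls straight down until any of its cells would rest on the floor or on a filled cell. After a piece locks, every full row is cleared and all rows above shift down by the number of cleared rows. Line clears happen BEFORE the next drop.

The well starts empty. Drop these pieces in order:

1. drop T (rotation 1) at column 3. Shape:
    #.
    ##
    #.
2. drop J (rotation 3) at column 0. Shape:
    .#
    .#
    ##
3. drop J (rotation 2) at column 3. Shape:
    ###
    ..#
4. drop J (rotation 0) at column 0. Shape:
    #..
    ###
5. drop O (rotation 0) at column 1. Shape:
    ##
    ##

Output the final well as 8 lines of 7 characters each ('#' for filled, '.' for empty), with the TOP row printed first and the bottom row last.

Drop 1: T rot1 at col 3 lands with bottom-row=0; cleared 0 line(s) (total 0); column heights now [0 0 0 3 2 0 0], max=3
Drop 2: J rot3 at col 0 lands with bottom-row=0; cleared 0 line(s) (total 0); column heights now [1 3 0 3 2 0 0], max=3
Drop 3: J rot2 at col 3 lands with bottom-row=2; cleared 0 line(s) (total 0); column heights now [1 3 0 4 4 4 0], max=4
Drop 4: J rot0 at col 0 lands with bottom-row=3; cleared 0 line(s) (total 0); column heights now [5 4 4 4 4 4 0], max=5
Drop 5: O rot0 at col 1 lands with bottom-row=4; cleared 0 line(s) (total 0); column heights now [5 6 6 4 4 4 0], max=6

Answer: .......
.......
.##....
###....
######.
.#.#.#.
.#.##..
##.#...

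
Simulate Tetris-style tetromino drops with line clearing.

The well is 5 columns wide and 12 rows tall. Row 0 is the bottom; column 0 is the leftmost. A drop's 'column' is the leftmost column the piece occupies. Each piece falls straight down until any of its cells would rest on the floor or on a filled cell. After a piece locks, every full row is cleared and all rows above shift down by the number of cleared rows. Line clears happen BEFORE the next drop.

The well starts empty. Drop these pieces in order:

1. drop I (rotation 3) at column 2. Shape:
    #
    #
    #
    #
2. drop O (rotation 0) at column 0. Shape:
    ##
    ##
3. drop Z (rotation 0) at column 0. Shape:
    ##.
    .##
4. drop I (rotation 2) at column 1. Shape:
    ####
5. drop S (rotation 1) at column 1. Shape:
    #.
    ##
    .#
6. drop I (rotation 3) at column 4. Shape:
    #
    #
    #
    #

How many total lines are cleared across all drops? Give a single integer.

Answer: 0

Derivation:
Drop 1: I rot3 at col 2 lands with bottom-row=0; cleared 0 line(s) (total 0); column heights now [0 0 4 0 0], max=4
Drop 2: O rot0 at col 0 lands with bottom-row=0; cleared 0 line(s) (total 0); column heights now [2 2 4 0 0], max=4
Drop 3: Z rot0 at col 0 lands with bottom-row=4; cleared 0 line(s) (total 0); column heights now [6 6 5 0 0], max=6
Drop 4: I rot2 at col 1 lands with bottom-row=6; cleared 0 line(s) (total 0); column heights now [6 7 7 7 7], max=7
Drop 5: S rot1 at col 1 lands with bottom-row=7; cleared 0 line(s) (total 0); column heights now [6 10 9 7 7], max=10
Drop 6: I rot3 at col 4 lands with bottom-row=7; cleared 0 line(s) (total 0); column heights now [6 10 9 7 11], max=11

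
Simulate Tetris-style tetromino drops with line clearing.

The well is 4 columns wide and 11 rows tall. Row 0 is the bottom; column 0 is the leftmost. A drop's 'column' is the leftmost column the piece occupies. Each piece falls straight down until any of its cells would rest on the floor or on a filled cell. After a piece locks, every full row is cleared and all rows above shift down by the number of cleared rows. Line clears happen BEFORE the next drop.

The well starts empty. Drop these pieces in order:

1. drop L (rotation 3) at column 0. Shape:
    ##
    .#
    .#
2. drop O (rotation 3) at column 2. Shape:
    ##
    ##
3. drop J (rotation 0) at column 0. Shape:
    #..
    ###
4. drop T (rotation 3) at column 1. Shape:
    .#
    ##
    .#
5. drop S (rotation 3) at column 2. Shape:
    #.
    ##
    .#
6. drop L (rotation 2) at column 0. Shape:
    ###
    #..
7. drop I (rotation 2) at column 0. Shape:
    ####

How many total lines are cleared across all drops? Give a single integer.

Drop 1: L rot3 at col 0 lands with bottom-row=0; cleared 0 line(s) (total 0); column heights now [3 3 0 0], max=3
Drop 2: O rot3 at col 2 lands with bottom-row=0; cleared 0 line(s) (total 0); column heights now [3 3 2 2], max=3
Drop 3: J rot0 at col 0 lands with bottom-row=3; cleared 0 line(s) (total 0); column heights now [5 4 4 2], max=5
Drop 4: T rot3 at col 1 lands with bottom-row=4; cleared 0 line(s) (total 0); column heights now [5 6 7 2], max=7
Drop 5: S rot3 at col 2 lands with bottom-row=6; cleared 0 line(s) (total 0); column heights now [5 6 9 8], max=9
Drop 6: L rot2 at col 0 lands with bottom-row=8; cleared 0 line(s) (total 0); column heights now [10 10 10 8], max=10
Drop 7: I rot2 at col 0 lands with bottom-row=10; cleared 1 line(s) (total 1); column heights now [10 10 10 8], max=10

Answer: 1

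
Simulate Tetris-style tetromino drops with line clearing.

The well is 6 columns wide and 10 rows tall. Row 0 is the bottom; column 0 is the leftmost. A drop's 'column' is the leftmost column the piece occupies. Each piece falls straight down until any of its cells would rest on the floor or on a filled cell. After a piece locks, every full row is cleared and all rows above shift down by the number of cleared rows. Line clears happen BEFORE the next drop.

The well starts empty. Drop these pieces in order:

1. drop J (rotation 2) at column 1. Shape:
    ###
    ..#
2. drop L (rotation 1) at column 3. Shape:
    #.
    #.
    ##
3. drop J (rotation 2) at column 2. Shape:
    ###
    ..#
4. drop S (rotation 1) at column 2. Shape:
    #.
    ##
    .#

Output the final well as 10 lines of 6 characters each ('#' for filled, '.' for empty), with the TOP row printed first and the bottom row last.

Answer: ......
..#...
..##..
...#..
..###.
...##.
...#..
...##.
.###..
...#..

Derivation:
Drop 1: J rot2 at col 1 lands with bottom-row=0; cleared 0 line(s) (total 0); column heights now [0 2 2 2 0 0], max=2
Drop 2: L rot1 at col 3 lands with bottom-row=2; cleared 0 line(s) (total 0); column heights now [0 2 2 5 3 0], max=5
Drop 3: J rot2 at col 2 lands with bottom-row=4; cleared 0 line(s) (total 0); column heights now [0 2 6 6 6 0], max=6
Drop 4: S rot1 at col 2 lands with bottom-row=6; cleared 0 line(s) (total 0); column heights now [0 2 9 8 6 0], max=9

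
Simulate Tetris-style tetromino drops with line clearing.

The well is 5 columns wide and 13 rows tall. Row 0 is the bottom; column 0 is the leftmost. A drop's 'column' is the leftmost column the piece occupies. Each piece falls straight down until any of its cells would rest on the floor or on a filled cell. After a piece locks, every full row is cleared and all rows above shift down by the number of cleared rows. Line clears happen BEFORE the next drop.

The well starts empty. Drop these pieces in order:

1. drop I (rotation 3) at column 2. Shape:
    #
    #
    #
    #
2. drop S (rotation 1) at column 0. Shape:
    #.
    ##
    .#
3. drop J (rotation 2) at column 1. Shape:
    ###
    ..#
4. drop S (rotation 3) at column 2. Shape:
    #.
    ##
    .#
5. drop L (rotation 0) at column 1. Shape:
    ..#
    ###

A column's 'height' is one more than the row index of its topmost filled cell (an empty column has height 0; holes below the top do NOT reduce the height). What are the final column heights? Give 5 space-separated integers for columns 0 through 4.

Drop 1: I rot3 at col 2 lands with bottom-row=0; cleared 0 line(s) (total 0); column heights now [0 0 4 0 0], max=4
Drop 2: S rot1 at col 0 lands with bottom-row=0; cleared 0 line(s) (total 0); column heights now [3 2 4 0 0], max=4
Drop 3: J rot2 at col 1 lands with bottom-row=3; cleared 0 line(s) (total 0); column heights now [3 5 5 5 0], max=5
Drop 4: S rot3 at col 2 lands with bottom-row=5; cleared 0 line(s) (total 0); column heights now [3 5 8 7 0], max=8
Drop 5: L rot0 at col 1 lands with bottom-row=8; cleared 0 line(s) (total 0); column heights now [3 9 9 10 0], max=10

Answer: 3 9 9 10 0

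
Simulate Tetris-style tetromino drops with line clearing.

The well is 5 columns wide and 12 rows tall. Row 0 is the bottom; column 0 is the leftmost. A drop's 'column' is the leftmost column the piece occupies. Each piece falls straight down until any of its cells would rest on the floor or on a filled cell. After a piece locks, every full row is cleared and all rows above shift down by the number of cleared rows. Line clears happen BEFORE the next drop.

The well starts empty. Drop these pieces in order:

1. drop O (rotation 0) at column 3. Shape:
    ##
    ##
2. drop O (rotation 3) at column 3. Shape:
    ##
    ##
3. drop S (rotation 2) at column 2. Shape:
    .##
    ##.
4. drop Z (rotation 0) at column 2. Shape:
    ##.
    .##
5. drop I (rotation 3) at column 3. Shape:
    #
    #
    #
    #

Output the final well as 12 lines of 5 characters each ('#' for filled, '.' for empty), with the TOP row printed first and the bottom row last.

Drop 1: O rot0 at col 3 lands with bottom-row=0; cleared 0 line(s) (total 0); column heights now [0 0 0 2 2], max=2
Drop 2: O rot3 at col 3 lands with bottom-row=2; cleared 0 line(s) (total 0); column heights now [0 0 0 4 4], max=4
Drop 3: S rot2 at col 2 lands with bottom-row=4; cleared 0 line(s) (total 0); column heights now [0 0 5 6 6], max=6
Drop 4: Z rot0 at col 2 lands with bottom-row=6; cleared 0 line(s) (total 0); column heights now [0 0 8 8 7], max=8
Drop 5: I rot3 at col 3 lands with bottom-row=8; cleared 0 line(s) (total 0); column heights now [0 0 8 12 7], max=12

Answer: ...#.
...#.
...#.
...#.
..##.
...##
...##
..##.
...##
...##
...##
...##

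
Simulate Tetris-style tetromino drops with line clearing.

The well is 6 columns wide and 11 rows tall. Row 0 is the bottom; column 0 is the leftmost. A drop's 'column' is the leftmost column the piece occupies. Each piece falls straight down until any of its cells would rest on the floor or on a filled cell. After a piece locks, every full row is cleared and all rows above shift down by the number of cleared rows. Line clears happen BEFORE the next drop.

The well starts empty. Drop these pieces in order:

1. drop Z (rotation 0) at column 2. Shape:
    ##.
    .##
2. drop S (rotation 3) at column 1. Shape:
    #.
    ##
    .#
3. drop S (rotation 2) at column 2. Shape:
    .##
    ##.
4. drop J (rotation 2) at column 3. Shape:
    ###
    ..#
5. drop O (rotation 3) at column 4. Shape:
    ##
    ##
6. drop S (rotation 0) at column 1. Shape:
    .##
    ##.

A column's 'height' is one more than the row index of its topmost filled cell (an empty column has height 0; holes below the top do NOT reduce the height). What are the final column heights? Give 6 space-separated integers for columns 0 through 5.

Drop 1: Z rot0 at col 2 lands with bottom-row=0; cleared 0 line(s) (total 0); column heights now [0 0 2 2 1 0], max=2
Drop 2: S rot3 at col 1 lands with bottom-row=2; cleared 0 line(s) (total 0); column heights now [0 5 4 2 1 0], max=5
Drop 3: S rot2 at col 2 lands with bottom-row=4; cleared 0 line(s) (total 0); column heights now [0 5 5 6 6 0], max=6
Drop 4: J rot2 at col 3 lands with bottom-row=5; cleared 0 line(s) (total 0); column heights now [0 5 5 7 7 7], max=7
Drop 5: O rot3 at col 4 lands with bottom-row=7; cleared 0 line(s) (total 0); column heights now [0 5 5 7 9 9], max=9
Drop 6: S rot0 at col 1 lands with bottom-row=6; cleared 0 line(s) (total 0); column heights now [0 7 8 8 9 9], max=9

Answer: 0 7 8 8 9 9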